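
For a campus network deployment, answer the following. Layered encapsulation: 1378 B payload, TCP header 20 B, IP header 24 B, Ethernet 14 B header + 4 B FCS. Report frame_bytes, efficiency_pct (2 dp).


TCP segment = 1378 + 20 = 1398 B
IP packet = 1398 + 24 = 1422 B
Ethernet frame = 1422 + 14 + 4 = 1440 B
Efficiency = app / frame = 1378 / 1440 = 0.956944 = 95.6944% -> 95.69% (2 dp)

1440, 95.69


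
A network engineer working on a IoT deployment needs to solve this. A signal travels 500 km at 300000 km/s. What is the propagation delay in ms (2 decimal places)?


Given: distance = 500 km, speed = 300000 km/s
Delay = distance / speed = 500 / 300000 seconds
Delay in ms = 500 * 1000 / 300000
Delay = 1.6667 ms
Rounded to 2 dp = 1.67 ms

1.67


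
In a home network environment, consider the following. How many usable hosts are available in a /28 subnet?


Given: subnet mask /28
Host bits = 32 - 28 = 4
Total addresses = 2^4 = 16
Usable hosts = 16 - 2 (network + broadcast) = 14

14


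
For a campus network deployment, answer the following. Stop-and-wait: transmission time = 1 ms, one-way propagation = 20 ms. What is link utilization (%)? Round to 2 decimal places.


Given: Ttrans = 1 ms, Tprop = 20 ms
RTT = 2 * Tprop = 2 * 20 = 40 ms
U = Ttrans / (Ttrans + RTT)
U = 1 / (1 + 40)
U = 1 / 41 = 0.02439
U% = 2.44%

2.44


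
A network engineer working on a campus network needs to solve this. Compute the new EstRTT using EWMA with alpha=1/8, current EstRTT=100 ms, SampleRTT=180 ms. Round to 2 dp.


Given: EstRTT = 100 ms, SampleRTT = 180 ms, alpha = 1/8
New EstRTT = (1 - alpha) * EstRTT + alpha * SampleRTT
(7/8) * 100 = 87.5
(1/8) * 180 = 22.5
New EstRTT = 87.5 + 22.5 = 110 ms -> 110.00 ms (2 dp)

110.00


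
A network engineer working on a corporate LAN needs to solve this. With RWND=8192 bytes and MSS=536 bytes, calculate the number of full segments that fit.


Given: RWND = 8192 bytes, MSS = 536 bytes
Full segments = floor(RWND / MSS)
Full segments = floor(8192 / 536)
Full segments = floor(15.2836) = 15

15


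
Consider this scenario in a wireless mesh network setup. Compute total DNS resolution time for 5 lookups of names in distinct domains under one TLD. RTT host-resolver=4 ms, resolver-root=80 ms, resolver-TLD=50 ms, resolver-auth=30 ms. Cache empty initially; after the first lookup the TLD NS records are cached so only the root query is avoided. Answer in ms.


Lookup 1 (cold cache): local + root + TLD + auth = 4 + 80 + 50 + 30 = 164 ms
Lookups 2..5 (TLD NS cached -> skip root; new domain -> still ask TLD and auth): local + TLD + auth = 4 + 50 + 30 = 84 ms each
Remaining 4 lookups: 4 * 84 = 336 ms
Total = 164 + 336 = 500 ms

500


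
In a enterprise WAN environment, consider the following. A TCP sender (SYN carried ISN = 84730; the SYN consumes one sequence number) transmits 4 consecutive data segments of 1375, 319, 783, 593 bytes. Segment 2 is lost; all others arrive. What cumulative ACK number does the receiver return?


SYN uses sequence number 84730; first data byte = ISN + 1 = 84731.
Segment 1: SEQ = 84731, len = 1375 B, covers [84731, 86105]
Segment 2: SEQ = 86106, len = 319 B, covers [86106, 86424] [LOST]
Segment 3: SEQ = 86425, len = 783 B, covers [86425, 87207]
Segment 4: SEQ = 87208, len = 593 B, covers [87208, 87800]
In-order data received: bytes [84731, 86105] (segments 1..1).
Segment 2 missing -> gap begins at byte 86106; later segments buffered out of order.
Cumulative ACK = next expected in-order byte = 84731 + 1375 = 86106

86106


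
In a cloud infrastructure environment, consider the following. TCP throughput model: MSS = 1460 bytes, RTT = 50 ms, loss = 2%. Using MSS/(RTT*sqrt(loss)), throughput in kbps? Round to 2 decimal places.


Given: MSS = 1460 bytes, RTT = 50 ms, loss = 2%
RTT in seconds = 50 / 1000 = 0.05
Loss rate = 2% = 0.02
sqrt(loss) = sqrt(0.02) = 0.141421356237
Throughput (bytes/s) = 1460 / (0.05 * 0.141421356237) = 206475.1801
Throughput (kbps) = 206475.1801 * 8 / 1000 = 1651.801441 -> 1651.80 kbps (2 dp)

1651.80


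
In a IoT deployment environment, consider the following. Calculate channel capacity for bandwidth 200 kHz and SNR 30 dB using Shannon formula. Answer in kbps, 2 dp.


Given: B = 200 kHz, SNR = 30 dB
SNR linear = 10^(30/10) = 1000
1 + SNR = 1001
log2(1001) = 9.9672262588
C = 200 * 1000 * 9.9672262588 = 1993445.2518 bps
C = 1993.445252 kbps -> 1993.45 kbps (2 dp)

1993.45


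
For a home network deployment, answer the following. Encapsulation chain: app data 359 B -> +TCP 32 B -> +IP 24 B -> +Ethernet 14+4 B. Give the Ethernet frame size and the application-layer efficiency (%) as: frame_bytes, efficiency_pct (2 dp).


TCP segment = 359 + 32 = 391 B
IP packet = 391 + 24 = 415 B
Ethernet frame = 415 + 14 + 4 = 433 B
Efficiency = app / frame = 359 / 433 = 0.829099 = 82.9099% -> 82.91% (2 dp)

433, 82.91


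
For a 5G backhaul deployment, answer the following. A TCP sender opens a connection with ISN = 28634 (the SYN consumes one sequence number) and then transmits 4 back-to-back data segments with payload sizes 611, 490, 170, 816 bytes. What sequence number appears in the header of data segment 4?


The SYN occupies sequence number ISN = 28634, so the first data byte is ISN + 1 = 28635.
SEQ of data segment i = (ISN + 1) + sum of payload sizes of segments 1..i-1.
Segment 1: SEQ = 28635, payload = 611 bytes
Segment 2: SEQ = 29246, payload = 490 bytes
Segment 3: SEQ = 29736, payload = 170 bytes
Segment 4: SEQ = 29906, payload = 816 bytes
SEQ of segment 4 = 28635 + 611 + 490 + 170 = 29906

29906


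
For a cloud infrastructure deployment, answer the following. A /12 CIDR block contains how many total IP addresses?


Given: CIDR prefix /12
Host bits = 32 - 12 = 20
Total addresses = 2^20 = 1048576

1048576


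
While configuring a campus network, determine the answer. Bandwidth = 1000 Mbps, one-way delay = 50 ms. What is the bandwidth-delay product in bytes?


Given: bandwidth = 1000 Mbps, delay = 50 ms
BDP in bits = 1000 * 10^6 * 50 / 1000
BDP in bits = 50000000
BDP in bytes = 50000000 / 8 = 6250000

6250000


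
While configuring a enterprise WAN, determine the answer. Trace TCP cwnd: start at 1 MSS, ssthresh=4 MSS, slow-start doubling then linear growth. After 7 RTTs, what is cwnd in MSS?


RTT 0: cwnd = 1 MSS (initial)
RTT 1: cwnd = 2 MSS (slow start, doubled)
RTT 2: cwnd = 4 MSS (slow start, doubled)
RTT 3: cwnd = 5 MSS (congestion avoidance, +1)
RTT 4: cwnd = 6 MSS (congestion avoidance, +1)
RTT 5: cwnd = 7 MSS (congestion avoidance, +1)
RTT 6: cwnd = 8 MSS (congestion avoidance, +1)
RTT 7: cwnd = 9 MSS (congestion avoidance, +1)

9


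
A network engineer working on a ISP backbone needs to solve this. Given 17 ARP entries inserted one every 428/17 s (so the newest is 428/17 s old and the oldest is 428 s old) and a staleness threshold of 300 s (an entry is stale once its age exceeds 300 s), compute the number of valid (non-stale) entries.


Ages are k * 428/17 s for k = 1..17 (spacing = 25.1765 s).
Entry k is valid iff k * 428/17 <= 300 iff k <= 17 * 300 / 428 = 11.9159
n_valid = floor(11.9159) = 11
(n_stale = 17 - 11 = 6)

11


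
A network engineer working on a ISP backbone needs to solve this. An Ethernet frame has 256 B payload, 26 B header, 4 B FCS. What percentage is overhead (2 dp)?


Given: payload = 256 B, header = 26 B, trailer = 4 B
Overhead bytes = header + trailer = 26 + 4 = 30
Total frame = payload + overhead = 256 + 30 = 286
Overhead % = 30 / 286 * 100 = 10.4895% -> 10.49% (2 dp)

10.49


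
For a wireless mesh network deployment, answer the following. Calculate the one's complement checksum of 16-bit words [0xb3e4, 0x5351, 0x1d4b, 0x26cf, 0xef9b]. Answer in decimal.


Given words: [0xb3e4, 0x5351, 0x1d4b, 0x26cf, 0xef9b]
Step 1: Sum all words
Raw sum = 46052 + 21329 + 7499 + 9935 + 61339 = 146154
Step 2: Fold carry: (15082 + 2) = 15084
One's complement = ~15084 & 0xFFFF = 50451

50451


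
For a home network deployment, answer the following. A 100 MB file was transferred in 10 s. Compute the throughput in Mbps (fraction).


Given: file = 100 MB, time = 10 s
File in Mb = 100 * 8 = 800 Mb
Throughput = 800 / 10 Mbps
Throughput = 80 Mbps

80


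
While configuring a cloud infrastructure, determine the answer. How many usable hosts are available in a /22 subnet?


Given: subnet mask /22
Host bits = 32 - 22 = 10
Total addresses = 2^10 = 1024
Usable hosts = 1024 - 2 (network + broadcast) = 1022

1022


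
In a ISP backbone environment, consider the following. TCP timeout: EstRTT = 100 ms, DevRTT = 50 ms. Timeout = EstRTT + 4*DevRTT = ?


Given: EstRTT = 100 ms, DevRTT = 50 ms
Timeout = EstRTT + 4 * DevRTT
4 * DevRTT = 4 * 50 = 200
Timeout = 100 + 200 = 300 ms

300


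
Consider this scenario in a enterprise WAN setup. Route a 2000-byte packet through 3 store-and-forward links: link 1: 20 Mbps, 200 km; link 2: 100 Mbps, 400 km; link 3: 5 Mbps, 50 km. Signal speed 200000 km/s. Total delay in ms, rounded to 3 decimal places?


Packet = 2000 bytes = 16000 bits. Store-and-forward: sum (t_trans + t_prop) per link.
Link 1: t_trans = 16000/(20*10^6) s = 0.8000 ms; t_prop = 200/200000 s = 1.0000 ms; subtotal = 1.8000 ms
Link 2: t_trans = 16000/(100*10^6) s = 0.1600 ms; t_prop = 400/200000 s = 2.0000 ms; subtotal = 2.1600 ms
Link 3: t_trans = 16000/(5*10^6) s = 3.2000 ms; t_prop = 50/200000 s = 0.2500 ms; subtotal = 3.4500 ms
End-to-end = 1.8000 + 2.1600 + 3.4500 = 7.4100 ms -> 7.410 ms (3 dp)

7.410


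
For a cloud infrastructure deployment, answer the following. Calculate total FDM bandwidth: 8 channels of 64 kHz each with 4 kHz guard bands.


Given: 8 channels, 64 kHz each, guard = 4 kHz
Channel bandwidth = 8 * 64 = 512 kHz
Guard bands = 7 gaps * 4 kHz = 28 kHz
Total = 512 + 28 = 540 kHz

540


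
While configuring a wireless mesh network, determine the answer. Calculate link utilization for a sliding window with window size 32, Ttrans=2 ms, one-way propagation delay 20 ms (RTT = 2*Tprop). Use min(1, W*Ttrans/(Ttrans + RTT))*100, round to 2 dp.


Given: W = 32, Ttrans = 2 ms, RTT = 40 ms (= 2 * Tprop, Tprop = 20 ms)
Cycle time = Ttrans + RTT = 2 + 40 = 42 ms (first packet sent until its ACK returns)
W * Ttrans = 32 * 2 = 64 ms of sending per cycle
W * Ttrans / (Ttrans + RTT) = 64 / 42 = 1.523810
U = min(1, 1.523810) = 1.000000
U% = 100.00%

100.00


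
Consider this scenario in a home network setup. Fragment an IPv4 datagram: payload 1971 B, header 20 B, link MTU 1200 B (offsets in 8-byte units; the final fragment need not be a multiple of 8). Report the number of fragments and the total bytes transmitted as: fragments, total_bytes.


Max data per non-final fragment = floor((MTU - header)/8)*8 = floor((1200 - 20)/8)*8 = floor(1180/8)*8 = 1176 B
Final fragment needs no 8-byte alignment: it can carry up to MTU - header = 1180 B
Non-final fragments needed = ceil((payload - 1180) / 1176) = ceil(791/1176) = ceil(0.6726) = 1
Number of fragments = 1 + 1 = 2
Fragment sizes (data): 1 * 1176 B + 795 B (last, 795 <= 1180 OK)
Total bytes sent = payload + n_frags * header = 1971 + 2*20 = 1971 + 40 = 2011 B

2, 2011


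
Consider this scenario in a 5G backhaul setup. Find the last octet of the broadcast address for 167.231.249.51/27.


Given: IP = 167.231.249.51, prefix = /27
Host bits = 32 - 27 = 5
Network last octet = 51 AND mask = 32
Host part size = 2^5 - 1 = 31
Broadcast last octet = 32 OR 31 = 63

63


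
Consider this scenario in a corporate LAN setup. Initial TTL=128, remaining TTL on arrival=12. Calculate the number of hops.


Given: initial TTL = 128, received TTL = 12
Hops = initial TTL - received TTL
Hops = 128 - 12 = 116

116


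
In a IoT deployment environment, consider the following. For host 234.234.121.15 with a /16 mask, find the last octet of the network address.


Given: IP = 234.234.121.15, prefix = /16
Subnet mask = 255.255.0.0
Last octet of IP: 15
Last octet of mask: 0
Network last octet = 15 AND 0 = 0

0


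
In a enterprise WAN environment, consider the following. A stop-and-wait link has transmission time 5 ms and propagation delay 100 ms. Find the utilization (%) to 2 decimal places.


Given: Ttrans = 5 ms, Tprop = 100 ms
RTT = 2 * Tprop = 2 * 100 = 200 ms
U = Ttrans / (Ttrans + RTT)
U = 5 / (5 + 200)
U = 5 / 205 = 0.02439
U% = 2.44%

2.44


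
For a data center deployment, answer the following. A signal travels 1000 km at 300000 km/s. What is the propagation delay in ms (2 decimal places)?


Given: distance = 1000 km, speed = 300000 km/s
Delay = distance / speed = 1000 / 300000 seconds
Delay in ms = 1000 * 1000 / 300000
Delay = 3.3333 ms
Rounded to 2 dp = 3.33 ms

3.33


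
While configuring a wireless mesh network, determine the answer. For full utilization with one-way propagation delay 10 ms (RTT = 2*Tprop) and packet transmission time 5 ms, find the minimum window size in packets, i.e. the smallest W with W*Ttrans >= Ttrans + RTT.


Given: Ttrans = 5 ms, RTT = 20 ms (= 2 * Tprop, Tprop = 10 ms)
Time until first ACK returns = Ttrans + RTT = 5 + 20 = 25 ms
Need W * Ttrans >= Ttrans + RTT  ->  W >= (Ttrans + RTT) / Ttrans
(Ttrans + RTT) / Ttrans = 25 / 5 = 5
W_min = ceil(5) = 5

5


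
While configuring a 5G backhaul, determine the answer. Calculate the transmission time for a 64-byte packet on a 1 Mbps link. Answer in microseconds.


Given: packet = 64 bytes, bandwidth = 1 Mbps
Packet in bits = 64 * 8 = 512 bits
Bandwidth = 1 * 10^6 = 1000000 bps
Time = 512 / 1000000 seconds
Time in us = 512 * 10^6 / 1000000 = 512

512


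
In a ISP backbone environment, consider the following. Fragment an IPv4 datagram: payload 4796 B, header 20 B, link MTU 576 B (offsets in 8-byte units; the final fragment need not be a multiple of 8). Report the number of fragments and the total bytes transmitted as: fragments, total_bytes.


Max data per non-final fragment = floor((MTU - header)/8)*8 = floor((576 - 20)/8)*8 = floor(556/8)*8 = 552 B
Final fragment needs no 8-byte alignment: it can carry up to MTU - header = 556 B
Non-final fragments needed = ceil((payload - 556) / 552) = ceil(4240/552) = ceil(7.6812) = 8
Number of fragments = 8 + 1 = 9
Fragment sizes (data): 8 * 552 B + 380 B (last, 380 <= 556 OK)
Total bytes sent = payload + n_frags * header = 4796 + 9*20 = 4796 + 180 = 4976 B

9, 4976


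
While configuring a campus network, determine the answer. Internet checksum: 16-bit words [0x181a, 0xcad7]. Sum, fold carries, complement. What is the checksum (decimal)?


Given words: [0x181a, 0xcad7]
Step 1: Sum all words
Raw sum = 6170 + 51927 = 58097
One's complement = ~58097 & 0xFFFF = 7438

7438


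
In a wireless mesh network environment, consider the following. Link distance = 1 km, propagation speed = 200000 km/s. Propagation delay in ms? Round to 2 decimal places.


Given: distance = 1 km, speed = 200000 km/s
Delay = distance / speed = 1 / 200000 seconds
Delay in ms = 1 * 1000 / 200000
Delay = 0.0050 ms
Rounded to 2 dp = 0.01 ms

0.01


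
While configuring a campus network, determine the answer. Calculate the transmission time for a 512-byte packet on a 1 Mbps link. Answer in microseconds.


Given: packet = 512 bytes, bandwidth = 1 Mbps
Packet in bits = 512 * 8 = 4096 bits
Bandwidth = 1 * 10^6 = 1000000 bps
Time = 4096 / 1000000 seconds
Time in us = 4096 * 10^6 / 1000000 = 4096

4096


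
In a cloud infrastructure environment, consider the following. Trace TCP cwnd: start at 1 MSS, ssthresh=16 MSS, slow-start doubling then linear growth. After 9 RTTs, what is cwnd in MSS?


RTT 0: cwnd = 1 MSS (initial)
RTT 1: cwnd = 2 MSS (slow start, doubled)
RTT 2: cwnd = 4 MSS (slow start, doubled)
RTT 3: cwnd = 8 MSS (slow start, doubled)
RTT 4: cwnd = 16 MSS (slow start, doubled)
RTT 5: cwnd = 17 MSS (congestion avoidance, +1)
RTT 6: cwnd = 18 MSS (congestion avoidance, +1)
RTT 7: cwnd = 19 MSS (congestion avoidance, +1)
RTT 8: cwnd = 20 MSS (congestion avoidance, +1)
RTT 9: cwnd = 21 MSS (congestion avoidance, +1)

21


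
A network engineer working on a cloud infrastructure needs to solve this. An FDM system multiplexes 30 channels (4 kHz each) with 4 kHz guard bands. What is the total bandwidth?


Given: 30 channels, 4 kHz each, guard = 4 kHz
Channel bandwidth = 30 * 4 = 120 kHz
Guard bands = 29 gaps * 4 kHz = 116 kHz
Total = 120 + 116 = 236 kHz

236


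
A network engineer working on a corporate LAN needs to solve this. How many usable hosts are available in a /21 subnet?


Given: subnet mask /21
Host bits = 32 - 21 = 11
Total addresses = 2^11 = 2048
Usable hosts = 2048 - 2 (network + broadcast) = 2046

2046


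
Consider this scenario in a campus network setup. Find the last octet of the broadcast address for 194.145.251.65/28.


Given: IP = 194.145.251.65, prefix = /28
Host bits = 32 - 28 = 4
Network last octet = 65 AND mask = 64
Host part size = 2^4 - 1 = 15
Broadcast last octet = 64 OR 15 = 79

79


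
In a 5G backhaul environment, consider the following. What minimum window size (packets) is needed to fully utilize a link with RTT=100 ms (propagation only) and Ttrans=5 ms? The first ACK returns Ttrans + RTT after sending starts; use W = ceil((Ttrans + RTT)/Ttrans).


Given: Ttrans = 5 ms, RTT = 100 ms (= 2 * Tprop, Tprop = 50 ms)
Time until first ACK returns = Ttrans + RTT = 5 + 100 = 105 ms
Need W * Ttrans >= Ttrans + RTT  ->  W >= (Ttrans + RTT) / Ttrans
(Ttrans + RTT) / Ttrans = 105 / 5 = 21
W_min = ceil(21) = 21

21


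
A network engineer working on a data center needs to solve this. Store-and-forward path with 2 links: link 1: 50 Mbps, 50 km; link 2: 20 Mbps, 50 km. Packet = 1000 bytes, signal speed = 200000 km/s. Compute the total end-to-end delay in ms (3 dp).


Packet = 1000 bytes = 8000 bits. Store-and-forward: sum (t_trans + t_prop) per link.
Link 1: t_trans = 8000/(50*10^6) s = 0.1600 ms; t_prop = 50/200000 s = 0.2500 ms; subtotal = 0.4100 ms
Link 2: t_trans = 8000/(20*10^6) s = 0.4000 ms; t_prop = 50/200000 s = 0.2500 ms; subtotal = 0.6500 ms
End-to-end = 0.4100 + 0.6500 = 1.0600 ms -> 1.060 ms (3 dp)

1.060


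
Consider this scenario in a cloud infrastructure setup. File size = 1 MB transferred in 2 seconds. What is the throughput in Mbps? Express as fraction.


Given: file = 1 MB, time = 2 s
File in Mb = 1 * 8 = 8 Mb
Throughput = 8 / 2 Mbps
Throughput = 4 Mbps

4


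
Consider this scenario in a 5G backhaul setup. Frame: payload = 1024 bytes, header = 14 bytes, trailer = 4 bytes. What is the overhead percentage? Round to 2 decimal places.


Given: payload = 1024 B, header = 14 B, trailer = 4 B
Overhead bytes = header + trailer = 14 + 4 = 18
Total frame = payload + overhead = 1024 + 18 = 1042
Overhead % = 18 / 1042 * 100 = 1.7274% -> 1.73% (2 dp)

1.73


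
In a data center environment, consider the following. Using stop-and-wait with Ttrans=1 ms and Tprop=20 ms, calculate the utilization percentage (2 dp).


Given: Ttrans = 1 ms, Tprop = 20 ms
RTT = 2 * Tprop = 2 * 20 = 40 ms
U = Ttrans / (Ttrans + RTT)
U = 1 / (1 + 40)
U = 1 / 41 = 0.02439
U% = 2.44%

2.44


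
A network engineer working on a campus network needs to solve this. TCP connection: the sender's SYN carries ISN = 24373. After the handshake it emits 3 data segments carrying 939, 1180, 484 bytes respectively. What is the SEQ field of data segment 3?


The SYN occupies sequence number ISN = 24373, so the first data byte is ISN + 1 = 24374.
SEQ of data segment i = (ISN + 1) + sum of payload sizes of segments 1..i-1.
Segment 1: SEQ = 24374, payload = 939 bytes
Segment 2: SEQ = 25313, payload = 1180 bytes
Segment 3: SEQ = 26493, payload = 484 bytes
SEQ of segment 3 = 24374 + 939 + 1180 = 26493

26493


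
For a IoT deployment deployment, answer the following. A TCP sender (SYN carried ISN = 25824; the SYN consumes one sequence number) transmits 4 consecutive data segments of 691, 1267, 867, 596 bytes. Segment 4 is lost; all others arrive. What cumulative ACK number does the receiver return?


SYN uses sequence number 25824; first data byte = ISN + 1 = 25825.
Segment 1: SEQ = 25825, len = 691 B, covers [25825, 26515]
Segment 2: SEQ = 26516, len = 1267 B, covers [26516, 27782]
Segment 3: SEQ = 27783, len = 867 B, covers [27783, 28649]
Segment 4: SEQ = 28650, len = 596 B, covers [28650, 29245] [LOST]
In-order data received: bytes [25825, 28649] (segments 1..3).
Segment 4 missing -> gap begins at byte 28650.
Cumulative ACK = next expected in-order byte = 25825 + 691 + 1267 + 867 = 28650

28650


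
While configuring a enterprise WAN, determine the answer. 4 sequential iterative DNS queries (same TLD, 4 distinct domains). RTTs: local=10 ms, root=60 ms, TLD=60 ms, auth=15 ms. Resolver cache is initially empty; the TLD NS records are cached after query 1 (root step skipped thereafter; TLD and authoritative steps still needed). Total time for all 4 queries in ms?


Lookup 1 (cold cache): local + root + TLD + auth = 10 + 60 + 60 + 15 = 145 ms
Lookups 2..4 (TLD NS cached -> skip root; new domain -> still ask TLD and auth): local + TLD + auth = 10 + 60 + 15 = 85 ms each
Remaining 3 lookups: 3 * 85 = 255 ms
Total = 145 + 255 = 400 ms

400


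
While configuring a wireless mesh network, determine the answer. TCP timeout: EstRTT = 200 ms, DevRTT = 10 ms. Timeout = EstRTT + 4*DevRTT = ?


Given: EstRTT = 200 ms, DevRTT = 10 ms
Timeout = EstRTT + 4 * DevRTT
4 * DevRTT = 4 * 10 = 40
Timeout = 200 + 40 = 240 ms

240


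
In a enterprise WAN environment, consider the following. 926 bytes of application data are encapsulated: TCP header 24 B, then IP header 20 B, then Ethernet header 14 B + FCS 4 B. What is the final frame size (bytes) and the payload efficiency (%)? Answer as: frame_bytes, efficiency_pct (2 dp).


TCP segment = 926 + 24 = 950 B
IP packet = 950 + 20 = 970 B
Ethernet frame = 970 + 14 + 4 = 988 B
Efficiency = app / frame = 926 / 988 = 0.937247 = 93.7247% -> 93.72% (2 dp)

988, 93.72


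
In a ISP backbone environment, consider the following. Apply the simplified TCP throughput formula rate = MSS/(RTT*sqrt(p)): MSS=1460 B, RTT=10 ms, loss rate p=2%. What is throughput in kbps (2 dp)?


Given: MSS = 1460 bytes, RTT = 10 ms, loss = 2%
RTT in seconds = 10 / 1000 = 0.01
Loss rate = 2% = 0.02
sqrt(loss) = sqrt(0.02) = 0.141421356237
Throughput (bytes/s) = 1460 / (0.01 * 0.141421356237) = 1032375.9005
Throughput (kbps) = 1032375.9005 * 8 / 1000 = 8259.007204 -> 8259.01 kbps (2 dp)

8259.01


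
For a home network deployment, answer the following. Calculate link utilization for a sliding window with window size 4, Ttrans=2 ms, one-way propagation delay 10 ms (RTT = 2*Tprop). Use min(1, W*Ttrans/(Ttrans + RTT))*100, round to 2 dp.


Given: W = 4, Ttrans = 2 ms, RTT = 20 ms (= 2 * Tprop, Tprop = 10 ms)
Cycle time = Ttrans + RTT = 2 + 20 = 22 ms (first packet sent until its ACK returns)
W * Ttrans = 4 * 2 = 8 ms of sending per cycle
W * Ttrans / (Ttrans + RTT) = 8 / 22 = 0.363636
U = min(1, 0.363636) = 0.363636
U% = 36.36%

36.36


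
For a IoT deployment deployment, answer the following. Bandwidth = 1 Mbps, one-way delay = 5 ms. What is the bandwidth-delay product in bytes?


Given: bandwidth = 1 Mbps, delay = 5 ms
BDP in bits = 1 * 10^6 * 5 / 1000
BDP in bits = 5000
BDP in bytes = 5000 / 8 = 625

625


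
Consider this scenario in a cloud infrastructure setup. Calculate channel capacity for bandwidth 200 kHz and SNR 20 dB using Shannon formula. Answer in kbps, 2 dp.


Given: B = 200 kHz, SNR = 20 dB
SNR linear = 10^(20/10) = 100
1 + SNR = 101
log2(101) = 6.6582114828
C = 200 * 1000 * 6.6582114828 = 1331642.2966 bps
C = 1331.642297 kbps -> 1331.64 kbps (2 dp)

1331.64


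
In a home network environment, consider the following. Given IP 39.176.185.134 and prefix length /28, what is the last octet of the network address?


Given: IP = 39.176.185.134, prefix = /28
Subnet mask = 255.255.255.240
Last octet of IP: 134
Last octet of mask: 240
Network last octet = 134 AND 240 = 128

128


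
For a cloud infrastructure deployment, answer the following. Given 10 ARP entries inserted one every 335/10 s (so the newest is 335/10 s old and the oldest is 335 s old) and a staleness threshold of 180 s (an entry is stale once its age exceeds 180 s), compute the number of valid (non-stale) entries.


Ages are k * 335/10 s for k = 1..10 (spacing = 33.5000 s).
Entry k is valid iff k * 335/10 <= 180 iff k <= 10 * 180 / 335 = 5.3731
n_valid = floor(5.3731) = 5
(n_stale = 10 - 5 = 5)

5


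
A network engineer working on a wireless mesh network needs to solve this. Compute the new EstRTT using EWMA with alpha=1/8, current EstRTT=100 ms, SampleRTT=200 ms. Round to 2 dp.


Given: EstRTT = 100 ms, SampleRTT = 200 ms, alpha = 1/8
New EstRTT = (1 - alpha) * EstRTT + alpha * SampleRTT
(7/8) * 100 = 87.5
(1/8) * 200 = 25
New EstRTT = 87.5 + 25 = 112.5 ms -> 112.50 ms (2 dp)

112.50


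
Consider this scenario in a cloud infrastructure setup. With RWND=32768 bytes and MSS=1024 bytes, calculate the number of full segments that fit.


Given: RWND = 32768 bytes, MSS = 1024 bytes
Full segments = floor(RWND / MSS)
Full segments = floor(32768 / 1024)
Full segments = floor(32.0) = 32

32


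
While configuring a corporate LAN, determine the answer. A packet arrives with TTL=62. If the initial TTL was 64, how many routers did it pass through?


Given: initial TTL = 64, received TTL = 62
Hops = initial TTL - received TTL
Hops = 64 - 62 = 2

2


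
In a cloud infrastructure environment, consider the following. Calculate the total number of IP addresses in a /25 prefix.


Given: CIDR prefix /25
Host bits = 32 - 25 = 7
Total addresses = 2^7 = 128

128


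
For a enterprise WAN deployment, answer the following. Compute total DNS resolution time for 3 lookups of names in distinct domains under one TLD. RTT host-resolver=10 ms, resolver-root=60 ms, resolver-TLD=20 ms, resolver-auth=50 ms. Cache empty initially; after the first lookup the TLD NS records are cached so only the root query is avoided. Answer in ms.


Lookup 1 (cold cache): local + root + TLD + auth = 10 + 60 + 20 + 50 = 140 ms
Lookups 2..3 (TLD NS cached -> skip root; new domain -> still ask TLD and auth): local + TLD + auth = 10 + 20 + 50 = 80 ms each
Remaining 2 lookups: 2 * 80 = 160 ms
Total = 140 + 160 = 300 ms

300


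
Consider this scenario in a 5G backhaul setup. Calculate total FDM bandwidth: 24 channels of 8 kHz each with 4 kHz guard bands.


Given: 24 channels, 8 kHz each, guard = 4 kHz
Channel bandwidth = 24 * 8 = 192 kHz
Guard bands = 23 gaps * 4 kHz = 92 kHz
Total = 192 + 92 = 284 kHz

284


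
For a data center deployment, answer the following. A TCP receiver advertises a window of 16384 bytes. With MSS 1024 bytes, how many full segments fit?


Given: RWND = 16384 bytes, MSS = 1024 bytes
Full segments = floor(RWND / MSS)
Full segments = floor(16384 / 1024)
Full segments = floor(16.0) = 16

16


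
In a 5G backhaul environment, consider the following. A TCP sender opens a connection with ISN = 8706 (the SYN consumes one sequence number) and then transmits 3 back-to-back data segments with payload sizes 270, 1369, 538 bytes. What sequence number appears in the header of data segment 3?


The SYN occupies sequence number ISN = 8706, so the first data byte is ISN + 1 = 8707.
SEQ of data segment i = (ISN + 1) + sum of payload sizes of segments 1..i-1.
Segment 1: SEQ = 8707, payload = 270 bytes
Segment 2: SEQ = 8977, payload = 1369 bytes
Segment 3: SEQ = 10346, payload = 538 bytes
SEQ of segment 3 = 8707 + 270 + 1369 = 10346

10346


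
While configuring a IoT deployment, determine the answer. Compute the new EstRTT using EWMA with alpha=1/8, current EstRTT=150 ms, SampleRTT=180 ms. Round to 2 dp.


Given: EstRTT = 150 ms, SampleRTT = 180 ms, alpha = 1/8
New EstRTT = (1 - alpha) * EstRTT + alpha * SampleRTT
(7/8) * 150 = 131.25
(1/8) * 180 = 22.5
New EstRTT = 131.25 + 22.5 = 153.75 ms -> 153.75 ms (2 dp)

153.75


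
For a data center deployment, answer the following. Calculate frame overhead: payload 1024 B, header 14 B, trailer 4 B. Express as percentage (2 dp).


Given: payload = 1024 B, header = 14 B, trailer = 4 B
Overhead bytes = header + trailer = 14 + 4 = 18
Total frame = payload + overhead = 1024 + 18 = 1042
Overhead % = 18 / 1042 * 100 = 1.7274% -> 1.73% (2 dp)

1.73


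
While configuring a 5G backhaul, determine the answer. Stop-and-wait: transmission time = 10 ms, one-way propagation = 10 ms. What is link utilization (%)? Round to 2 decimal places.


Given: Ttrans = 10 ms, Tprop = 10 ms
RTT = 2 * Tprop = 2 * 10 = 20 ms
U = Ttrans / (Ttrans + RTT)
U = 10 / (10 + 20)
U = 10 / 30 = 0.333333
U% = 33.33%

33.33


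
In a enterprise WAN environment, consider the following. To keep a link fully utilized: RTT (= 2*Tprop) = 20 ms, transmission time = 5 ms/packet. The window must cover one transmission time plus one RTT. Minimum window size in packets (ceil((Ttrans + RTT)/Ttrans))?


Given: Ttrans = 5 ms, RTT = 20 ms (= 2 * Tprop, Tprop = 10 ms)
Time until first ACK returns = Ttrans + RTT = 5 + 20 = 25 ms
Need W * Ttrans >= Ttrans + RTT  ->  W >= (Ttrans + RTT) / Ttrans
(Ttrans + RTT) / Ttrans = 25 / 5 = 5
W_min = ceil(5) = 5

5


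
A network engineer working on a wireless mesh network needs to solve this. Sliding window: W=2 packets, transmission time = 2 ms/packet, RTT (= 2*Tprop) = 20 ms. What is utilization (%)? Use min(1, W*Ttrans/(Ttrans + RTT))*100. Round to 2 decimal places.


Given: W = 2, Ttrans = 2 ms, RTT = 20 ms (= 2 * Tprop, Tprop = 10 ms)
Cycle time = Ttrans + RTT = 2 + 20 = 22 ms (first packet sent until its ACK returns)
W * Ttrans = 2 * 2 = 4 ms of sending per cycle
W * Ttrans / (Ttrans + RTT) = 4 / 22 = 0.181818
U = min(1, 0.181818) = 0.181818
U% = 18.18%

18.18


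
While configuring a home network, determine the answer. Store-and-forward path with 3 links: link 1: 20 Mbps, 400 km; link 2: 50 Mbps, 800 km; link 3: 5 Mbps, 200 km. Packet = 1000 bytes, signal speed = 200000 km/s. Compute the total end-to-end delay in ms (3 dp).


Packet = 1000 bytes = 8000 bits. Store-and-forward: sum (t_trans + t_prop) per link.
Link 1: t_trans = 8000/(20*10^6) s = 0.4000 ms; t_prop = 400/200000 s = 2.0000 ms; subtotal = 2.4000 ms
Link 2: t_trans = 8000/(50*10^6) s = 0.1600 ms; t_prop = 800/200000 s = 4.0000 ms; subtotal = 4.1600 ms
Link 3: t_trans = 8000/(5*10^6) s = 1.6000 ms; t_prop = 200/200000 s = 1.0000 ms; subtotal = 2.6000 ms
End-to-end = 2.4000 + 4.1600 + 2.6000 = 9.1600 ms -> 9.160 ms (3 dp)

9.160


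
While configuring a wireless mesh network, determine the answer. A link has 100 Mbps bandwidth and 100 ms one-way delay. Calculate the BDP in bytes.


Given: bandwidth = 100 Mbps, delay = 100 ms
BDP in bits = 100 * 10^6 * 100 / 1000
BDP in bits = 10000000
BDP in bytes = 10000000 / 8 = 1250000

1250000


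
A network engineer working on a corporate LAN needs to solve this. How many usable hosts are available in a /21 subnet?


Given: subnet mask /21
Host bits = 32 - 21 = 11
Total addresses = 2^11 = 2048
Usable hosts = 2048 - 2 (network + broadcast) = 2046

2046


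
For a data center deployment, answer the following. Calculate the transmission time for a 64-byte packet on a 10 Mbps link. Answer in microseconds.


Given: packet = 64 bytes, bandwidth = 10 Mbps
Packet in bits = 64 * 8 = 512 bits
Bandwidth = 10 * 10^6 = 10000000 bps
Time = 512 / 10000000 seconds
Time in us = 512 * 10^6 / 10000000 = 51.2

51.2


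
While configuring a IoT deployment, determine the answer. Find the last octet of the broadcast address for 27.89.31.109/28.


Given: IP = 27.89.31.109, prefix = /28
Host bits = 32 - 28 = 4
Network last octet = 109 AND mask = 96
Host part size = 2^4 - 1 = 15
Broadcast last octet = 96 OR 15 = 111

111


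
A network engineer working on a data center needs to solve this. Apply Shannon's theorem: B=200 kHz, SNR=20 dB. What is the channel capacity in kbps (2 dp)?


Given: B = 200 kHz, SNR = 20 dB
SNR linear = 10^(20/10) = 100
1 + SNR = 101
log2(101) = 6.6582114828
C = 200 * 1000 * 6.6582114828 = 1331642.2966 bps
C = 1331.642297 kbps -> 1331.64 kbps (2 dp)

1331.64


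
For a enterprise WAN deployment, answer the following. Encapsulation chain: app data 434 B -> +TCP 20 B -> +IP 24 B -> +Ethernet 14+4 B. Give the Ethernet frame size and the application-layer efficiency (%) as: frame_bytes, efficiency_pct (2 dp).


TCP segment = 434 + 20 = 454 B
IP packet = 454 + 24 = 478 B
Ethernet frame = 478 + 14 + 4 = 496 B
Efficiency = app / frame = 434 / 496 = 0.875000 = 87.5000% -> 87.50% (2 dp)

496, 87.50


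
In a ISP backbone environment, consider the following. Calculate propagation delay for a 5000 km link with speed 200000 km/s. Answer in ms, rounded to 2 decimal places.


Given: distance = 5000 km, speed = 200000 km/s
Delay = distance / speed = 5000 / 200000 seconds
Delay in ms = 5000 * 1000 / 200000
Delay = 25.0000 ms
Rounded to 2 dp = 25.00 ms

25.00


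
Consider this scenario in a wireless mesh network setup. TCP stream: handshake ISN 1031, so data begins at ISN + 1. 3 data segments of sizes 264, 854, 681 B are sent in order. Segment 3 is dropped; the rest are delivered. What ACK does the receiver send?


SYN uses sequence number 1031; first data byte = ISN + 1 = 1032.
Segment 1: SEQ = 1032, len = 264 B, covers [1032, 1295]
Segment 2: SEQ = 1296, len = 854 B, covers [1296, 2149]
Segment 3: SEQ = 2150, len = 681 B, covers [2150, 2830] [LOST]
In-order data received: bytes [1032, 2149] (segments 1..2).
Segment 3 missing -> gap begins at byte 2150.
Cumulative ACK = next expected in-order byte = 1032 + 264 + 854 = 2150

2150


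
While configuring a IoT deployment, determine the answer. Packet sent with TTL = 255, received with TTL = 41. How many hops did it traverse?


Given: initial TTL = 255, received TTL = 41
Hops = initial TTL - received TTL
Hops = 255 - 41 = 214

214


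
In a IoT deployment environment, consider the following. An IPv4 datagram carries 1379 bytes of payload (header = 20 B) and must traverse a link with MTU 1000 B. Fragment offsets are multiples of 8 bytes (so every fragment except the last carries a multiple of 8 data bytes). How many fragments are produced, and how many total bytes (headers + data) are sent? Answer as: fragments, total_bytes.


Max data per non-final fragment = floor((MTU - header)/8)*8 = floor((1000 - 20)/8)*8 = floor(980/8)*8 = 976 B
Final fragment needs no 8-byte alignment: it can carry up to MTU - header = 980 B
Non-final fragments needed = ceil((payload - 980) / 976) = ceil(399/976) = ceil(0.4088) = 1
Number of fragments = 1 + 1 = 2
Fragment sizes (data): 1 * 976 B + 403 B (last, 403 <= 980 OK)
Total bytes sent = payload + n_frags * header = 1379 + 2*20 = 1379 + 40 = 1419 B

2, 1419


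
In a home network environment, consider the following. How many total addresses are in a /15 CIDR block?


Given: CIDR prefix /15
Host bits = 32 - 15 = 17
Total addresses = 2^17 = 131072

131072


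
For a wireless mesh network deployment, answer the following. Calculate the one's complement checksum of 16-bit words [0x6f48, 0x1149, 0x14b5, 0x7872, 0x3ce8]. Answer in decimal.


Given words: [0x6f48, 0x1149, 0x14b5, 0x7872, 0x3ce8]
Step 1: Sum all words
Raw sum = 28488 + 4425 + 5301 + 30834 + 15592 = 84640
Step 2: Fold carry: (19104 + 1) = 19105
One's complement = ~19105 & 0xFFFF = 46430

46430


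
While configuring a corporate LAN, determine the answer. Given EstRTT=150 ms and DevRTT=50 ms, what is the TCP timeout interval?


Given: EstRTT = 150 ms, DevRTT = 50 ms
Timeout = EstRTT + 4 * DevRTT
4 * DevRTT = 4 * 50 = 200
Timeout = 150 + 200 = 350 ms

350


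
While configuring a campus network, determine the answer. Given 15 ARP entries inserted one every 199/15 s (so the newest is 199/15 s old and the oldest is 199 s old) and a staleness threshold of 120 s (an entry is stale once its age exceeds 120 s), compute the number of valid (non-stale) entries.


Ages are k * 199/15 s for k = 1..15 (spacing = 13.2667 s).
Entry k is valid iff k * 199/15 <= 120 iff k <= 15 * 120 / 199 = 9.0452
n_valid = floor(9.0452) = 9
(n_stale = 15 - 9 = 6)

9


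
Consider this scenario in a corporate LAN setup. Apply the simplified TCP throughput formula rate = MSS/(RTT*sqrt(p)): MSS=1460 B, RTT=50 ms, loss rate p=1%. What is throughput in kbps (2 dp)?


Given: MSS = 1460 bytes, RTT = 50 ms, loss = 1%
RTT in seconds = 50 / 1000 = 0.05
Loss rate = 1% = 0.01
sqrt(loss) = sqrt(0.01) = 0.1
Throughput (bytes/s) = 1460 / (0.05 * 0.1) = 292000.0000
Throughput (kbps) = 292000.0000 * 8 / 1000 = 2336.000000 -> 2336.00 kbps (2 dp)

2336.00


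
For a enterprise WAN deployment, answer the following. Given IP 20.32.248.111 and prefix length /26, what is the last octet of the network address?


Given: IP = 20.32.248.111, prefix = /26
Subnet mask = 255.255.255.192
Last octet of IP: 111
Last octet of mask: 192
Network last octet = 111 AND 192 = 64

64


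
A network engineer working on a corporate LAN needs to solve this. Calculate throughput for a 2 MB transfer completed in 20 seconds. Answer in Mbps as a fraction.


Given: file = 2 MB, time = 20 s
File in Mb = 2 * 8 = 16 Mb
Throughput = 16 / 20 Mbps
Throughput = 4/5 Mbps

4/5


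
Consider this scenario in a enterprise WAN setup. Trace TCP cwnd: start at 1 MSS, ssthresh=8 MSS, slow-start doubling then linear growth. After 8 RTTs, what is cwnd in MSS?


RTT 0: cwnd = 1 MSS (initial)
RTT 1: cwnd = 2 MSS (slow start, doubled)
RTT 2: cwnd = 4 MSS (slow start, doubled)
RTT 3: cwnd = 8 MSS (slow start, doubled)
RTT 4: cwnd = 9 MSS (congestion avoidance, +1)
RTT 5: cwnd = 10 MSS (congestion avoidance, +1)
RTT 6: cwnd = 11 MSS (congestion avoidance, +1)
RTT 7: cwnd = 12 MSS (congestion avoidance, +1)
RTT 8: cwnd = 13 MSS (congestion avoidance, +1)

13


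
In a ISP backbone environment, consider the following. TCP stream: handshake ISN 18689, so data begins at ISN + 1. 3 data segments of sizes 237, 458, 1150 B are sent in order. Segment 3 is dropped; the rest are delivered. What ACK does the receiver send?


SYN uses sequence number 18689; first data byte = ISN + 1 = 18690.
Segment 1: SEQ = 18690, len = 237 B, covers [18690, 18926]
Segment 2: SEQ = 18927, len = 458 B, covers [18927, 19384]
Segment 3: SEQ = 19385, len = 1150 B, covers [19385, 20534] [LOST]
In-order data received: bytes [18690, 19384] (segments 1..2).
Segment 3 missing -> gap begins at byte 19385.
Cumulative ACK = next expected in-order byte = 18690 + 237 + 458 = 19385

19385


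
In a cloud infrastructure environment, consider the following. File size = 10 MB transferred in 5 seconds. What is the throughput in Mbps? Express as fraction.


Given: file = 10 MB, time = 5 s
File in Mb = 10 * 8 = 80 Mb
Throughput = 80 / 5 Mbps
Throughput = 16 Mbps

16


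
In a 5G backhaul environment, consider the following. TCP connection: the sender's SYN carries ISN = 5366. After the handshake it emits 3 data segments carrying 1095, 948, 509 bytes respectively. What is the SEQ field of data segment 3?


The SYN occupies sequence number ISN = 5366, so the first data byte is ISN + 1 = 5367.
SEQ of data segment i = (ISN + 1) + sum of payload sizes of segments 1..i-1.
Segment 1: SEQ = 5367, payload = 1095 bytes
Segment 2: SEQ = 6462, payload = 948 bytes
Segment 3: SEQ = 7410, payload = 509 bytes
SEQ of segment 3 = 5367 + 1095 + 948 = 7410

7410


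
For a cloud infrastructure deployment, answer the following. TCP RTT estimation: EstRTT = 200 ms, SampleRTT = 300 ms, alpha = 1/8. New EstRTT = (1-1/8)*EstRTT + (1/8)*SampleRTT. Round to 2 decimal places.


Given: EstRTT = 200 ms, SampleRTT = 300 ms, alpha = 1/8
New EstRTT = (1 - alpha) * EstRTT + alpha * SampleRTT
(7/8) * 200 = 175
(1/8) * 300 = 37.5
New EstRTT = 175 + 37.5 = 212.5 ms -> 212.50 ms (2 dp)

212.50


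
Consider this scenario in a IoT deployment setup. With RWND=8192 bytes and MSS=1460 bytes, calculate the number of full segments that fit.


Given: RWND = 8192 bytes, MSS = 1460 bytes
Full segments = floor(RWND / MSS)
Full segments = floor(8192 / 1460)
Full segments = floor(5.611) = 5

5


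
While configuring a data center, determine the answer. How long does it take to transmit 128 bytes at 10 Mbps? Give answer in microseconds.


Given: packet = 128 bytes, bandwidth = 10 Mbps
Packet in bits = 128 * 8 = 1024 bits
Bandwidth = 10 * 10^6 = 10000000 bps
Time = 1024 / 10000000 seconds
Time in us = 1024 * 10^6 / 10000000 = 102.4

102.4
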